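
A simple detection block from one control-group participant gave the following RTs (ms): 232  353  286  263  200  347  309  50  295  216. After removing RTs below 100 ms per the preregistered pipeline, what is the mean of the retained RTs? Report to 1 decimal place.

Excluded: 50
Retained (n=9): Σ = 2501
Mean = 2501/9 = 277.8889

277.9 ms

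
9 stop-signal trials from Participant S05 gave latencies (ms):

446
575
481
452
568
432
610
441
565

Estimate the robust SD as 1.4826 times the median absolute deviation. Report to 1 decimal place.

72.6 ms

Sorted: 432, 441, 446, 452, 481, 565, 568, 575, 610 → median = 481
|x − 481| sorted: 0, 29, 35, 40, 49, 84, 87, 94, 129 → MAD = 49
Robust SD ≈ 1.4826 × 49 = 72.647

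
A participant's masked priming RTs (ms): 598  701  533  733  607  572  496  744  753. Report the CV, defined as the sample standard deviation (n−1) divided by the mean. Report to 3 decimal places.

0.152

n = 9, Σ = 5737, M = 637.4444
Σ(x−M)² = 75558.222; s = √(75558.222/8) = 97.1842
CV = 97.1842 / 637.4444 = 0.15246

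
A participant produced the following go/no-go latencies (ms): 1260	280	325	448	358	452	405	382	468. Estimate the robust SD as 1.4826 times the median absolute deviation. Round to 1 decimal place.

69.7 ms

Sorted: 280, 325, 358, 382, 405, 448, 452, 468, 1260 → median = 405
|x − 405| sorted: 0, 23, 43, 47, 47, 63, 80, 125, 855 → MAD = 47
Robust SD ≈ 1.4826 × 47 = 69.682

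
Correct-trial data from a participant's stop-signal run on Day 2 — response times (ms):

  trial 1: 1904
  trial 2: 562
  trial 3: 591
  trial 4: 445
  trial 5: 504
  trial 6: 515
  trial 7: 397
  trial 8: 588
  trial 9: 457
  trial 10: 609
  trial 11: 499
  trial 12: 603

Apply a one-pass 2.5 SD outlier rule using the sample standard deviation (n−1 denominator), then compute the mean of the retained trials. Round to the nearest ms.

525 ms

n = 12, ΣRT = 7674, M = 639.500
Σ(x−M)² = 1795777.00; s = √(1795777.00/11) = 404.045
Cutoffs: 639.500 ± 2.5·404.045 → [-370.6, 1649.6]
Outside: 1904 → excluded.
Retained (n=11): Σ = 5770, mean = 5770/11 = 524.545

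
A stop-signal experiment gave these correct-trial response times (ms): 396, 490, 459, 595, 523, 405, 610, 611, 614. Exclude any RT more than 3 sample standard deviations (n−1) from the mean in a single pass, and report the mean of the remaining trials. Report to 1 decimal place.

n = 9, ΣRT = 4703, M = 522.556
Σ(x−M)² = 64014.22; s = √(64014.22/8) = 89.453
Cutoffs: 522.556 ± 3·89.453 → [254.2, 790.9]
No RTs fall outside the cutoffs; all 9 retained. Mean = 4703/9 = 522.556

522.6 ms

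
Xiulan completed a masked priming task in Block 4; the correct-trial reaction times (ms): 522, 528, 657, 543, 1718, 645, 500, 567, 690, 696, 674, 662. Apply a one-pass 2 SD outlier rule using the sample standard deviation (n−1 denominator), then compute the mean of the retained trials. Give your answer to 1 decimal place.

607.6 ms

n = 12, ΣRT = 8402, M = 700.167
Σ(x−M)² = 1187039.67; s = √(1187039.67/11) = 328.501
Cutoffs: 700.167 ± 2·328.501 → [43.2, 1357.2]
Outside: 1718 → excluded.
Retained (n=11): Σ = 6684, mean = 6684/11 = 607.636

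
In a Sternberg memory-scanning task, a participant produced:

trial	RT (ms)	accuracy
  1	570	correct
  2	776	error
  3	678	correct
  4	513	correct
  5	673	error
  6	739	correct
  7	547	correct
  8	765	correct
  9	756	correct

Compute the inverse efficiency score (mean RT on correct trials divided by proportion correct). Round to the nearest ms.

Correct trials (n=7): 570, 678, 513, 739, 547, 765, 756
Mean correct RT = 4568/7 = 652.5714 ms
Proportion correct = 7/9
IES = 652.5714 / (7/9) = 839.020 ms

839 ms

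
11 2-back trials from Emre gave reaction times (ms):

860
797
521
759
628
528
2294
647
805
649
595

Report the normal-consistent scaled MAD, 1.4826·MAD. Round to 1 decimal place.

179.4 ms

Sorted: 521, 528, 595, 628, 647, 649, 759, 797, 805, 860, 2294 → median = 649
|x − 649| sorted: 0, 2, 21, 54, 110, 121, 128, 148, 156, 211, 1645 → MAD = 121
Robust SD ≈ 1.4826 × 121 = 179.395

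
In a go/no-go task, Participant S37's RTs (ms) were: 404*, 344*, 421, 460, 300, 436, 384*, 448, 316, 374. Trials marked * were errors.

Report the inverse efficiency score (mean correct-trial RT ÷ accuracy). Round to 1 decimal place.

562.2 ms

Correct trials (n=7): 421, 460, 300, 436, 448, 316, 374
Mean correct RT = 2755/7 = 393.5714 ms
Proportion correct = 7/10
IES = 393.5714 / (7/10) = 562.245 ms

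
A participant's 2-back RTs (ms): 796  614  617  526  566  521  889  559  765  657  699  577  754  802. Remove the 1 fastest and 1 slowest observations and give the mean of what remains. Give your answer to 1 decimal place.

Sorted: 521, 526, 559, 566, 577, 614, 617, 657, 699, 754, 765, 796, 802, 889
Drop lowest 1 (521) and highest 1 (889)
Remaining (n=12): Σ = 7932, mean = 7932/12 = 661.000

661.0 ms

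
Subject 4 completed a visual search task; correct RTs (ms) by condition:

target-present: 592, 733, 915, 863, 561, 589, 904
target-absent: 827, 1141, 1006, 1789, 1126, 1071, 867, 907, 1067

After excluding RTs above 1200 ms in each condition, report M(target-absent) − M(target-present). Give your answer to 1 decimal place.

target-absent: exclude 1789
M(target-present) = 5157/7 = 736.714
M(target-absent) = 8012/8 = 1001.500
Difference = 1001.500 − 736.714 = 264.786 ms

264.8 ms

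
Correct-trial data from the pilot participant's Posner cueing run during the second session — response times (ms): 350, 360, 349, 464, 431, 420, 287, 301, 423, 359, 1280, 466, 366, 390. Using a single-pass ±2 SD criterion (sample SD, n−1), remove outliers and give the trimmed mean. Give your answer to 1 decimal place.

382.0 ms

n = 14, ΣRT = 6246, M = 446.143
Σ(x−M)² = 787141.71; s = √(787141.71/13) = 246.068
Cutoffs: 446.143 ± 2·246.068 → [-46.0, 938.3]
Outside: 1280 → excluded.
Retained (n=13): Σ = 4966, mean = 4966/13 = 382.000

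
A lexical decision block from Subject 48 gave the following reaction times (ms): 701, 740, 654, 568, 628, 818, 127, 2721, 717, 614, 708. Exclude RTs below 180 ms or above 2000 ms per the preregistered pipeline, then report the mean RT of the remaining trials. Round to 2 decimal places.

Excluded: 127, 2721
Retained (n=9): Σ = 6148
Mean = 6148/9 = 683.1111

683.11 ms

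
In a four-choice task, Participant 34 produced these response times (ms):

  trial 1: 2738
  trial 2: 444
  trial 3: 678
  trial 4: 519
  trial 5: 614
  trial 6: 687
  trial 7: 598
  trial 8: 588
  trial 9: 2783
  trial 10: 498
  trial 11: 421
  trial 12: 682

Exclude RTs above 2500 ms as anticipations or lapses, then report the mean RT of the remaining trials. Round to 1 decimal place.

572.9 ms

Excluded: 2738, 2783
Retained (n=10): Σ = 5729
Mean = 5729/10 = 572.9000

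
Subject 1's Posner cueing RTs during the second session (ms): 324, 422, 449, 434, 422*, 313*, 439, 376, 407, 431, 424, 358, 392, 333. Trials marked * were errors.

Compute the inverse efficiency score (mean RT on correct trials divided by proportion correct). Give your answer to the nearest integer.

466 ms

Correct trials (n=12): 324, 422, 449, 434, 439, 376, 407, 431, 424, 358, 392, 333
Mean correct RT = 4789/12 = 399.0833 ms
Proportion correct = 12/14
IES = 399.0833 / (12/14) = 465.597 ms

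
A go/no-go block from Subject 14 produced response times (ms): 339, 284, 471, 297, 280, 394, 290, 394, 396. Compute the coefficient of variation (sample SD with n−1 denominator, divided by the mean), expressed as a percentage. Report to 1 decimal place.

n = 9, Σ = 3145, M = 349.4444
Σ(x−M)² = 36412.222; s = √(36412.222/8) = 67.4650
CV = 67.4650 / 349.4444 = 0.19306 = 19.306%

19.3%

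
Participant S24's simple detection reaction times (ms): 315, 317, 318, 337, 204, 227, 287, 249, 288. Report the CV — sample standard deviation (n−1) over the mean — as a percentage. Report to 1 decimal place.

n = 9, Σ = 2542, M = 282.4444
Σ(x−M)² = 16892.222; s = √(16892.222/8) = 45.9514
CV = 45.9514 / 282.4444 = 0.16269 = 16.269%

16.3%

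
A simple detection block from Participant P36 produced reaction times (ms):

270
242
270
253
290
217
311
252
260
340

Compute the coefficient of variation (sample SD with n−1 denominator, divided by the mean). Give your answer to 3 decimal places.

n = 10, Σ = 2705, M = 270.5000
Σ(x−M)² = 11284.500; s = √(11284.500/9) = 35.4095
CV = 35.4095 / 270.5000 = 0.13090

0.131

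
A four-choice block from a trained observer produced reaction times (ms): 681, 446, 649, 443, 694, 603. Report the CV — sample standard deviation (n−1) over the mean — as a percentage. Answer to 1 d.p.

n = 6, Σ = 3516, M = 586.0000
Σ(x−M)² = 64996.000; s = √(64996.000/5) = 114.0140
CV = 114.0140 / 586.0000 = 0.19456 = 19.456%

19.5%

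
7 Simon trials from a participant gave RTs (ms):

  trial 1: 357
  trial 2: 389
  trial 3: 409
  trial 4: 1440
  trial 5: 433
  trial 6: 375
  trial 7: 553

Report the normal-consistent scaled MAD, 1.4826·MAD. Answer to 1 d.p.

50.4 ms

Sorted: 357, 375, 389, 409, 433, 553, 1440 → median = 409
|x − 409| sorted: 0, 20, 24, 34, 52, 144, 1031 → MAD = 34
Robust SD ≈ 1.4826 × 34 = 50.408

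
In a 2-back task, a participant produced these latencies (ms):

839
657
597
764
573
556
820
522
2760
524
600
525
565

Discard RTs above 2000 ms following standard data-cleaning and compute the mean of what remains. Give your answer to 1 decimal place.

628.5 ms

Excluded: 2760
Retained (n=12): Σ = 7542
Mean = 7542/12 = 628.5000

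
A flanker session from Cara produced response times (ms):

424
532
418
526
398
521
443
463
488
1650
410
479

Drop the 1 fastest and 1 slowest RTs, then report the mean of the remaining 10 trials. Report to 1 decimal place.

470.4 ms

Sorted: 398, 410, 418, 424, 443, 463, 479, 488, 521, 526, 532, 1650
Drop lowest 1 (398) and highest 1 (1650)
Remaining (n=10): Σ = 4704, mean = 4704/10 = 470.400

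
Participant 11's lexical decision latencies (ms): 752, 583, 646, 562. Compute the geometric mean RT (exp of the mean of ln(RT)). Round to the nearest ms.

ln(RT): 6.6227, 6.3682, 6.4708, 6.3315
Mean ln(RT) = 25.7932/4 = 6.44831
Geometric mean = exp(6.44831) = 631.63 ms

632 ms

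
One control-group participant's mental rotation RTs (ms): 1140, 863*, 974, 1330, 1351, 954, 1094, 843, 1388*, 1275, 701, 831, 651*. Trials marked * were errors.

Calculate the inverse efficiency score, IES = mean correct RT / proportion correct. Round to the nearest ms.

Correct trials (n=10): 1140, 974, 1330, 1351, 954, 1094, 843, 1275, 701, 831
Mean correct RT = 10493/10 = 1049.3000 ms
Proportion correct = 10/13
IES = 1049.3000 / (10/13) = 1364.090 ms

1364 ms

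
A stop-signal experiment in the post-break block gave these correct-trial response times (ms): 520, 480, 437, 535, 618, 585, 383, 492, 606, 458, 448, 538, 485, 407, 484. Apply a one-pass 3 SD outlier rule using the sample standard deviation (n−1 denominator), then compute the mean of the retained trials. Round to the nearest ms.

n = 15, ΣRT = 7476, M = 498.400
Σ(x−M)² = 67135.60; s = √(67135.60/14) = 69.249
Cutoffs: 498.400 ± 3·69.249 → [290.7, 706.1]
No RTs fall outside the cutoffs; all 15 retained. Mean = 7476/15 = 498.400

498 ms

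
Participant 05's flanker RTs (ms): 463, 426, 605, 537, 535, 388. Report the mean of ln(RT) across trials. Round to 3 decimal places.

ln(RT): 6.1377, 6.0544, 6.4052, 6.2860, 6.2823, 5.9610
Σ ln(RT) = 37.1267
Mean = 37.1267/6 = 6.18778

6.188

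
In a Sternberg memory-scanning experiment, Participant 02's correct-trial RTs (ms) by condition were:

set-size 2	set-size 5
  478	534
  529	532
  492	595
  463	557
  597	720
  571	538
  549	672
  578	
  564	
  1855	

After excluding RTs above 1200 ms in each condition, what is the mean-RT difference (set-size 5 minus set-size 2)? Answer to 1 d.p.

set-size 2: exclude 1855
M(set-size 2) = 4821/9 = 535.667
M(set-size 5) = 4148/7 = 592.571
Difference = 592.571 − 535.667 = 56.905 ms

56.9 ms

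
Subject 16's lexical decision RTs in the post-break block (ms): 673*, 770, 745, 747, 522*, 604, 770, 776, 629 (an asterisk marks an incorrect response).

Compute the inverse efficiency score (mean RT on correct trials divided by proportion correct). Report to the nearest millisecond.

926 ms

Correct trials (n=7): 770, 745, 747, 604, 770, 776, 629
Mean correct RT = 5041/7 = 720.1429 ms
Proportion correct = 7/9
IES = 720.1429 / (7/9) = 925.898 ms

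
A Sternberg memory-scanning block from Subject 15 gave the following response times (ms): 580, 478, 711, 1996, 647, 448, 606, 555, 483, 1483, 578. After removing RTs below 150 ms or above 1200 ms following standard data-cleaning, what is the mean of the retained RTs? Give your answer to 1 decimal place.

Excluded: 1483, 1996
Retained (n=9): Σ = 5086
Mean = 5086/9 = 565.1111

565.1 ms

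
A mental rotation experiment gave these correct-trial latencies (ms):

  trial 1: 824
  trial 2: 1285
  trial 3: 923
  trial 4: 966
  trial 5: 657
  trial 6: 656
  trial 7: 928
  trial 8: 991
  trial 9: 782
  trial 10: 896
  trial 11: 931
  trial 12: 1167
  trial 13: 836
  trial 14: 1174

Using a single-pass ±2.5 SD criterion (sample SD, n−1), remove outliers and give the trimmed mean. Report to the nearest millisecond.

930 ms

n = 14, ΣRT = 13016, M = 929.714
Σ(x−M)² = 439536.86; s = √(439536.86/13) = 183.876
Cutoffs: 929.714 ± 2.5·183.876 → [470.0, 1389.4]
No RTs fall outside the cutoffs; all 14 retained. Mean = 13016/14 = 929.714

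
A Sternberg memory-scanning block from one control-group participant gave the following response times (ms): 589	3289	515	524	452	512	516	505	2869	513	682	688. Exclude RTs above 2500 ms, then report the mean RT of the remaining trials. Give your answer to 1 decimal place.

549.6 ms

Excluded: 2869, 3289
Retained (n=10): Σ = 5496
Mean = 5496/10 = 549.6000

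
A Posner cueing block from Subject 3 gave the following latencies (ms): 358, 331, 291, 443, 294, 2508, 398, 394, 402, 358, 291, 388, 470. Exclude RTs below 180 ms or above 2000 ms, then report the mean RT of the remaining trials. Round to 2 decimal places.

368.17 ms

Excluded: 2508
Retained (n=12): Σ = 4418
Mean = 4418/12 = 368.1667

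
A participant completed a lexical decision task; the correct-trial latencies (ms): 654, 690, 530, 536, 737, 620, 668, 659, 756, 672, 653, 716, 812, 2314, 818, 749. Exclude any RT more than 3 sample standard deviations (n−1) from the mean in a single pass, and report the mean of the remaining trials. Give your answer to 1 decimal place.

n = 16, ΣRT = 12584, M = 786.500
Σ(x−M)² = 2589020.00; s = √(2589020.00/15) = 415.453
Cutoffs: 786.500 ± 3·415.453 → [-459.9, 2032.9]
Outside: 2314 → excluded.
Retained (n=15): Σ = 10270, mean = 10270/15 = 684.667

684.7 ms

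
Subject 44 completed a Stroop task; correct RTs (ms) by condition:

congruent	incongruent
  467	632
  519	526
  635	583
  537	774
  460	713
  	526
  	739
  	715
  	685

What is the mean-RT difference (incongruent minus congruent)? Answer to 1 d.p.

M(congruent) = 2618/5 = 523.600
M(incongruent) = 5893/9 = 654.778
Difference = 654.778 − 523.600 = 131.178 ms

131.2 ms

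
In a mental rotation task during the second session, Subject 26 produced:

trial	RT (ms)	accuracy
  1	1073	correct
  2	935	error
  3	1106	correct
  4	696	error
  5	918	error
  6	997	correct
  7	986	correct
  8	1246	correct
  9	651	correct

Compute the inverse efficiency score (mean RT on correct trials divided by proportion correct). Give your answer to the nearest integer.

1515 ms

Correct trials (n=6): 1073, 1106, 997, 986, 1246, 651
Mean correct RT = 6059/6 = 1009.8333 ms
Proportion correct = 6/9
IES = 1009.8333 / (6/9) = 1514.750 ms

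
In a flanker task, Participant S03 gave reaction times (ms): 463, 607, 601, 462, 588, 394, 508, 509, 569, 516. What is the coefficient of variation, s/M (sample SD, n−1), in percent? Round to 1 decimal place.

13.4%

n = 10, Σ = 5217, M = 521.7000
Σ(x−M)² = 43896.100; s = √(43896.100/9) = 69.8380
CV = 69.8380 / 521.7000 = 0.13387 = 13.387%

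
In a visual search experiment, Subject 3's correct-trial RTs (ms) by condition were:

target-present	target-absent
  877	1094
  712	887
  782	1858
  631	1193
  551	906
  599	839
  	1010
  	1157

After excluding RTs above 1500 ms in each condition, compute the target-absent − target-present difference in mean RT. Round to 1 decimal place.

target-absent: exclude 1858
M(target-present) = 4152/6 = 692.000
M(target-absent) = 7086/7 = 1012.286
Difference = 1012.286 − 692.000 = 320.286 ms

320.3 ms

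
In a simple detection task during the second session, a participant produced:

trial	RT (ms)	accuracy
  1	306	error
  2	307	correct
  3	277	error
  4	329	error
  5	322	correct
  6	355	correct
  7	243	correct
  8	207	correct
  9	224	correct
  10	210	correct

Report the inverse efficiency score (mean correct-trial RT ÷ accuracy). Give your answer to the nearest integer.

Correct trials (n=7): 307, 322, 355, 243, 207, 224, 210
Mean correct RT = 1868/7 = 266.8571 ms
Proportion correct = 7/10
IES = 266.8571 / (7/10) = 381.224 ms

381 ms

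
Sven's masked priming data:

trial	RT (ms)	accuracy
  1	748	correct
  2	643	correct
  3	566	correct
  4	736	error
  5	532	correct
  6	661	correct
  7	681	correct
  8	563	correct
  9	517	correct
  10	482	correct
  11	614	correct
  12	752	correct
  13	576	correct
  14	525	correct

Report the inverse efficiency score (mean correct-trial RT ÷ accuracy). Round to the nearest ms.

651 ms

Correct trials (n=13): 748, 643, 566, 532, 661, 681, 563, 517, 482, 614, 752, 576, 525
Mean correct RT = 7860/13 = 604.6154 ms
Proportion correct = 13/14
IES = 604.6154 / (13/14) = 651.124 ms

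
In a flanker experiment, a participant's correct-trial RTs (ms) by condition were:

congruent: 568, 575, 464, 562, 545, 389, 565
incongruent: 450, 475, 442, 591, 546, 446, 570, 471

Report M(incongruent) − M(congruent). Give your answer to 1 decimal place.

M(congruent) = 3668/7 = 524.000
M(incongruent) = 3991/8 = 498.875
Difference = 498.875 − 524.000 = -25.125 ms

-25.1 ms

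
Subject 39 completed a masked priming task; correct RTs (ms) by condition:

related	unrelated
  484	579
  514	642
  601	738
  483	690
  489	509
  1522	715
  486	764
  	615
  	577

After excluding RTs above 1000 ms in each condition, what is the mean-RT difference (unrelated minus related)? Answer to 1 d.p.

138.2 ms

related: exclude 1522
M(related) = 3057/6 = 509.500
M(unrelated) = 5829/9 = 647.667
Difference = 647.667 − 509.500 = 138.167 ms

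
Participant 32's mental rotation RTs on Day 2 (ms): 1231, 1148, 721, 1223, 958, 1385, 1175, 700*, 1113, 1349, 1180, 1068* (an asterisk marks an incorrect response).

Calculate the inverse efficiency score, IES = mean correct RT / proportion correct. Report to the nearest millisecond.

1378 ms

Correct trials (n=10): 1231, 1148, 721, 1223, 958, 1385, 1175, 1113, 1349, 1180
Mean correct RT = 11483/10 = 1148.3000 ms
Proportion correct = 10/12
IES = 1148.3000 / (10/12) = 1377.960 ms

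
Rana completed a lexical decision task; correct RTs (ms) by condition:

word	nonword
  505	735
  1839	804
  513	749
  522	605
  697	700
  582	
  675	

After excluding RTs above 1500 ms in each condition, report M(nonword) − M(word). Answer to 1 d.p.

136.3 ms

word: exclude 1839
M(word) = 3494/6 = 582.333
M(nonword) = 3593/5 = 718.600
Difference = 718.600 − 582.333 = 136.267 ms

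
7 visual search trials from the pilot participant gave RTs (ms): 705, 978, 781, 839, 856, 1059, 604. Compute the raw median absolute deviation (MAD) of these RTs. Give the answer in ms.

Sorted: 604, 705, 781, 839, 856, 978, 1059 → median = 839
|x − 839|: 134, 139, 58, 0, 17, 220, 235
Sorted deviations: 0, 17, 58, 134, 139, 220, 235 → MAD = 134

134 ms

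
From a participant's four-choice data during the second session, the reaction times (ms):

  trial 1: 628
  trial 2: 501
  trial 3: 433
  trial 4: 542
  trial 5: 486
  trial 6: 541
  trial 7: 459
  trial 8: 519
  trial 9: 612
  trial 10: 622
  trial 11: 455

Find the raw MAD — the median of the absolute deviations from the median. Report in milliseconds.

Sorted: 433, 455, 459, 486, 501, 519, 541, 542, 612, 622, 628 → median = 519
|x − 519|: 109, 18, 86, 23, 33, 22, 60, 0, 93, 103, 64
Sorted deviations: 0, 18, 22, 23, 33, 60, 64, 86, 93, 103, 109 → MAD = 60

60 ms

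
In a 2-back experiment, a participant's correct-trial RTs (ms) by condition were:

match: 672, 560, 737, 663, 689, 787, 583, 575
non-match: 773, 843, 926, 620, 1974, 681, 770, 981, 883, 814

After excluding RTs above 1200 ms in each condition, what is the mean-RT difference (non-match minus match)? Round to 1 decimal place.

151.9 ms

non-match: exclude 1974
M(match) = 5266/8 = 658.250
M(non-match) = 7291/9 = 810.111
Difference = 810.111 − 658.250 = 151.861 ms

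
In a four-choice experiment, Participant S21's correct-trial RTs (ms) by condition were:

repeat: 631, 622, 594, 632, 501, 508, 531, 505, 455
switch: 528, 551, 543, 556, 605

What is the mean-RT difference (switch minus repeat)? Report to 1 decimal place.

3.4 ms

M(repeat) = 4979/9 = 553.222
M(switch) = 2783/5 = 556.600
Difference = 556.600 − 553.222 = 3.378 ms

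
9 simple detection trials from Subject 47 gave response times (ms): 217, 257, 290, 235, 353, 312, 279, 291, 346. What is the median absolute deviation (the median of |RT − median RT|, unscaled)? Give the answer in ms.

33 ms

Sorted: 217, 235, 257, 279, 290, 291, 312, 346, 353 → median = 290
|x − 290|: 73, 33, 0, 55, 63, 22, 11, 1, 56
Sorted deviations: 0, 1, 11, 22, 33, 55, 56, 63, 73 → MAD = 33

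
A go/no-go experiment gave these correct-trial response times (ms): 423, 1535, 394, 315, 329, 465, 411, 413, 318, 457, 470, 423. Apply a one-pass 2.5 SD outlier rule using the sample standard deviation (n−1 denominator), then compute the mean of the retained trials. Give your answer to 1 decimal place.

n = 12, ΣRT = 5953, M = 496.083
Σ(x−M)² = 1210188.92; s = √(1210188.92/11) = 331.688
Cutoffs: 496.083 ± 2.5·331.688 → [-333.1, 1325.3]
Outside: 1535 → excluded.
Retained (n=11): Σ = 4418, mean = 4418/11 = 401.636

401.6 ms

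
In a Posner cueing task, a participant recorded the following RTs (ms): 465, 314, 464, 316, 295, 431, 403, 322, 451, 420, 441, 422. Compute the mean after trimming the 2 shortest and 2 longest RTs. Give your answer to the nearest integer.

401 ms

Sorted: 295, 314, 316, 322, 403, 420, 422, 431, 441, 451, 464, 465
Drop lowest 2 (295, 314) and highest 2 (464, 465)
Remaining (n=8): Σ = 3206, mean = 3206/8 = 400.750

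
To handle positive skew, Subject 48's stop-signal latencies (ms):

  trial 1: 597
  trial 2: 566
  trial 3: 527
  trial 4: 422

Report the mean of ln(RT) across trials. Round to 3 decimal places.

ln(RT): 6.3919, 6.3386, 6.2672, 6.0450
Σ ln(RT) = 25.0427
Mean = 25.0427/4 = 6.26068

6.261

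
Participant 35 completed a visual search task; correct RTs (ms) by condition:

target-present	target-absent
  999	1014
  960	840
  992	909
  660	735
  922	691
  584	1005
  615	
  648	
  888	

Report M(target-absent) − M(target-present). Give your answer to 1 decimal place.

M(target-present) = 7268/9 = 807.556
M(target-absent) = 5194/6 = 865.667
Difference = 865.667 − 807.556 = 58.111 ms

58.1 ms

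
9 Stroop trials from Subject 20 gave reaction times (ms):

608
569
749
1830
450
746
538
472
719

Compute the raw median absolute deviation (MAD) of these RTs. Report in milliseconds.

136 ms

Sorted: 450, 472, 538, 569, 608, 719, 746, 749, 1830 → median = 608
|x − 608|: 0, 39, 141, 1222, 158, 138, 70, 136, 111
Sorted deviations: 0, 39, 70, 111, 136, 138, 141, 158, 1222 → MAD = 136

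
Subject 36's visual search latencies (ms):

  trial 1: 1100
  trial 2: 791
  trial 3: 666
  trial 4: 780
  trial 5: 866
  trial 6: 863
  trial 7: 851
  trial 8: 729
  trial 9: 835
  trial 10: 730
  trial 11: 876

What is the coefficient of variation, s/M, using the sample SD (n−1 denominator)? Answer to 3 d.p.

0.137

n = 11, Σ = 9087, M = 826.0909
Σ(x−M)² = 128816.909; s = √(128816.909/10) = 113.4975
CV = 113.4975 / 826.0909 = 0.13739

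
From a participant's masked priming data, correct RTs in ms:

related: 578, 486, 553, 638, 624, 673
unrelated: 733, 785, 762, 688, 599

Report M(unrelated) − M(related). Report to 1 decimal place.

M(related) = 3552/6 = 592.000
M(unrelated) = 3567/5 = 713.400
Difference = 713.400 − 592.000 = 121.400 ms

121.4 ms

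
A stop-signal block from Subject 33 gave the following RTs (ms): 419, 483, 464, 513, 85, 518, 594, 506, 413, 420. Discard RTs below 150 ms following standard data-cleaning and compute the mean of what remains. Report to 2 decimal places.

Excluded: 85
Retained (n=9): Σ = 4330
Mean = 4330/9 = 481.1111

481.11 ms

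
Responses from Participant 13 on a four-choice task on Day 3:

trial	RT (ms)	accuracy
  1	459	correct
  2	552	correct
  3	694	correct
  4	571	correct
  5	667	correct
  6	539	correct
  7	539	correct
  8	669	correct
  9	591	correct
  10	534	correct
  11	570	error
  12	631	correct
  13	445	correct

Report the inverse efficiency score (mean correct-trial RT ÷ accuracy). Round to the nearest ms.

Correct trials (n=12): 459, 552, 694, 571, 667, 539, 539, 669, 591, 534, 631, 445
Mean correct RT = 6891/12 = 574.2500 ms
Proportion correct = 12/13
IES = 574.2500 / (12/13) = 622.104 ms

622 ms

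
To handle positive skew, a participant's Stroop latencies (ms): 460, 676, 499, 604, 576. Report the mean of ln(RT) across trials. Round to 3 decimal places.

ln(RT): 6.1312, 6.5162, 6.2126, 6.4036, 6.3561
Σ ln(RT) = 31.6197
Mean = 31.6197/5 = 6.32394

6.324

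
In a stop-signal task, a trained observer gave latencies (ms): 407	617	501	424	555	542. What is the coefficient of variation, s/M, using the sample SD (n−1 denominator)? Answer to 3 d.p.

0.159

n = 6, Σ = 3046, M = 507.6667
Σ(x−M)² = 32551.333; s = √(32551.333/5) = 80.6862
CV = 80.6862 / 507.6667 = 0.15894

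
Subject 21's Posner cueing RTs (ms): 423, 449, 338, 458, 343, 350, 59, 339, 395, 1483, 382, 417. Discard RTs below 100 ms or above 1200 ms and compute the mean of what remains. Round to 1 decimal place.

Excluded: 59, 1483
Retained (n=10): Σ = 3894
Mean = 3894/10 = 389.4000

389.4 ms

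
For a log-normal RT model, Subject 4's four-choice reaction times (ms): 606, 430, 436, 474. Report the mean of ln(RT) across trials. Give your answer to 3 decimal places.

6.177

ln(RT): 6.4069, 6.0638, 6.0776, 6.1612
Σ ln(RT) = 24.7095
Mean = 24.7095/4 = 6.17738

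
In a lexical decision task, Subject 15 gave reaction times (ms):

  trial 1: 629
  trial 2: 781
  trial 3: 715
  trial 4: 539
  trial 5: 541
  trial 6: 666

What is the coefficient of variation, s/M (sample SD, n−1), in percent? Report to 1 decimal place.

14.9%

n = 6, Σ = 3871, M = 645.1667
Σ(x−M)² = 46144.833; s = √(46144.833/5) = 96.0675
CV = 96.0675 / 645.1667 = 0.14890 = 14.890%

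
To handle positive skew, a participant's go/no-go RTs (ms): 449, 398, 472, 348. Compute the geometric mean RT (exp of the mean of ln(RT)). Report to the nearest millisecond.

ln(RT): 6.1070, 5.9865, 6.1570, 5.8522
Mean ln(RT) = 24.1027/4 = 6.02566
Geometric mean = exp(6.02566) = 413.92 ms

414 ms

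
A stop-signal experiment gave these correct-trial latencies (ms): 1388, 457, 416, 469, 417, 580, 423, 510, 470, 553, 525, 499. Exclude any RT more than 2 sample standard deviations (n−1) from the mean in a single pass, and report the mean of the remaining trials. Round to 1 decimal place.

483.5 ms

n = 12, ΣRT = 6707, M = 558.917
Σ(x−M)² = 780408.92; s = √(780408.92/11) = 266.357
Cutoffs: 558.917 ± 2·266.357 → [26.2, 1091.6]
Outside: 1388 → excluded.
Retained (n=11): Σ = 5319, mean = 5319/11 = 483.545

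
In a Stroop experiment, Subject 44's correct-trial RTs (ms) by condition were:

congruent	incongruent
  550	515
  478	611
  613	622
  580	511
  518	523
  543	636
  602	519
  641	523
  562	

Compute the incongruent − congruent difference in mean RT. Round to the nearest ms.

M(congruent) = 5087/9 = 565.222
M(incongruent) = 4460/8 = 557.500
Difference = 557.500 − 565.222 = -7.722 ms

-8 ms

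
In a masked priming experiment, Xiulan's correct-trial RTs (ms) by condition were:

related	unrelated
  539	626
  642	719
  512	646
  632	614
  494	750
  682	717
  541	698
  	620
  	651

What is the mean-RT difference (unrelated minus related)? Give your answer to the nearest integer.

94 ms

M(related) = 4042/7 = 577.429
M(unrelated) = 6041/9 = 671.222
Difference = 671.222 − 577.429 = 93.794 ms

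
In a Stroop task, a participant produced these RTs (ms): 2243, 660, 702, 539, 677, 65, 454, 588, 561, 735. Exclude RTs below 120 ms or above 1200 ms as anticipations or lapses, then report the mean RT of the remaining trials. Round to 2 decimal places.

614.50 ms

Excluded: 65, 2243
Retained (n=8): Σ = 4916
Mean = 4916/8 = 614.5000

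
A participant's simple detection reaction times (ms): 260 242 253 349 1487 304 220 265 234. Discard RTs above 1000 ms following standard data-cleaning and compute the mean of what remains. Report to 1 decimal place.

Excluded: 1487
Retained (n=8): Σ = 2127
Mean = 2127/8 = 265.8750

265.9 ms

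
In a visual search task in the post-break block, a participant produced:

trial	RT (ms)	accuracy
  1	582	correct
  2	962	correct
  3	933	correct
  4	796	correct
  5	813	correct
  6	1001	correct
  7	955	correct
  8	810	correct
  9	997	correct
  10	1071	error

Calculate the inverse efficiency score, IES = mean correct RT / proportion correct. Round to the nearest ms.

969 ms

Correct trials (n=9): 582, 962, 933, 796, 813, 1001, 955, 810, 997
Mean correct RT = 7849/9 = 872.1111 ms
Proportion correct = 9/10
IES = 872.1111 / (9/10) = 969.012 ms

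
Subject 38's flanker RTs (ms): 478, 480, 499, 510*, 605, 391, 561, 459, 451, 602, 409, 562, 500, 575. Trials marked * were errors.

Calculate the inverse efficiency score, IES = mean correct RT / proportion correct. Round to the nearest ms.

544 ms

Correct trials (n=13): 478, 480, 499, 605, 391, 561, 459, 451, 602, 409, 562, 500, 575
Mean correct RT = 6572/13 = 505.5385 ms
Proportion correct = 13/14
IES = 505.5385 / (13/14) = 544.426 ms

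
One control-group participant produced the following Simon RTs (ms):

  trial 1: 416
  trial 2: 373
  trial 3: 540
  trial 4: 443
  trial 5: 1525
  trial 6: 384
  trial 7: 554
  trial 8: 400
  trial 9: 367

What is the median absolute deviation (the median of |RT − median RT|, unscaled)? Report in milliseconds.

Sorted: 367, 373, 384, 400, 416, 443, 540, 554, 1525 → median = 416
|x − 416|: 0, 43, 124, 27, 1109, 32, 138, 16, 49
Sorted deviations: 0, 16, 27, 32, 43, 49, 124, 138, 1109 → MAD = 43

43 ms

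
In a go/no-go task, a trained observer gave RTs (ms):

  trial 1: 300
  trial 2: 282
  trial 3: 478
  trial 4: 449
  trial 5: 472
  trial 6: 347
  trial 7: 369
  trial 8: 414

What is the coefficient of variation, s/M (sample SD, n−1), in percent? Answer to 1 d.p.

n = 8, Σ = 3111, M = 388.8750
Σ(x−M)² = 40568.875; s = √(40568.875/7) = 76.1285
CV = 76.1285 / 388.8750 = 0.19577 = 19.577%

19.6%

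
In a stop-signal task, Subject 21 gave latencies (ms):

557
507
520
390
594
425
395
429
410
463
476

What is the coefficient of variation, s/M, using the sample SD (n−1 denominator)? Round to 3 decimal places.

n = 11, Σ = 5166, M = 469.6364
Σ(x−M)² = 46228.545; s = √(46228.545/10) = 67.9916
CV = 67.9916 / 469.6364 = 0.14477

0.145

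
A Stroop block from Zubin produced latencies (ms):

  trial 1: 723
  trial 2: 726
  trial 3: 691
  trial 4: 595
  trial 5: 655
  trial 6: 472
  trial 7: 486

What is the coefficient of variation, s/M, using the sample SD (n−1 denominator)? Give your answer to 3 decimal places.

n = 7, Σ = 4348, M = 621.1429
Σ(x−M)² = 68586.857; s = √(68586.857/6) = 106.9165
CV = 106.9165 / 621.1429 = 0.17213

0.172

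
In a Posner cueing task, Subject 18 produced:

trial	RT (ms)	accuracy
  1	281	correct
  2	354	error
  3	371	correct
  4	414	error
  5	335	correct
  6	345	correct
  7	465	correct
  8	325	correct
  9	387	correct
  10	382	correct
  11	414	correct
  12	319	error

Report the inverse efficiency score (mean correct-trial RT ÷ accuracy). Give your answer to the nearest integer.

Correct trials (n=9): 281, 371, 335, 345, 465, 325, 387, 382, 414
Mean correct RT = 3305/9 = 367.2222 ms
Proportion correct = 9/12
IES = 367.2222 / (9/12) = 489.630 ms

490 ms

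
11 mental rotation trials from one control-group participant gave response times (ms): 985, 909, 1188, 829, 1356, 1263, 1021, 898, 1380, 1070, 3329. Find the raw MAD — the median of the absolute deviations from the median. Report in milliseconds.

Sorted: 829, 898, 909, 985, 1021, 1070, 1188, 1263, 1356, 1380, 3329 → median = 1070
|x − 1070|: 85, 161, 118, 241, 286, 193, 49, 172, 310, 0, 2259
Sorted deviations: 0, 49, 85, 118, 161, 172, 193, 241, 286, 310, 2259 → MAD = 172

172 ms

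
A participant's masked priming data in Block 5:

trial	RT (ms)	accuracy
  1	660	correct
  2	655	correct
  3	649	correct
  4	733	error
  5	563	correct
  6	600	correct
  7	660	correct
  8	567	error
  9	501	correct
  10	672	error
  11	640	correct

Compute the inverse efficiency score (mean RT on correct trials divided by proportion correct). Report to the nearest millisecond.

Correct trials (n=8): 660, 655, 649, 563, 600, 660, 501, 640
Mean correct RT = 4928/8 = 616.0000 ms
Proportion correct = 8/11
IES = 616.0000 / (8/11) = 847.000 ms

847 ms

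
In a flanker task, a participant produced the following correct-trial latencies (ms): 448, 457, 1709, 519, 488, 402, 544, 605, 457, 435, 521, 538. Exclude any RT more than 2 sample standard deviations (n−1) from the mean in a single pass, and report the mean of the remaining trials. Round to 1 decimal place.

n = 12, ΣRT = 7123, M = 593.583
Σ(x−M)² = 1392168.92; s = √(1392168.92/11) = 355.754
Cutoffs: 593.583 ± 2·355.754 → [-117.9, 1305.1]
Outside: 1709 → excluded.
Retained (n=11): Σ = 5414, mean = 5414/11 = 492.182

492.2 ms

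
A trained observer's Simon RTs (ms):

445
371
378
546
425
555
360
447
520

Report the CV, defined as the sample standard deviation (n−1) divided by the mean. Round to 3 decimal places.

0.167

n = 9, Σ = 4047, M = 449.6667
Σ(x−M)² = 45324.000; s = √(45324.000/8) = 75.2695
CV = 75.2695 / 449.6667 = 0.16739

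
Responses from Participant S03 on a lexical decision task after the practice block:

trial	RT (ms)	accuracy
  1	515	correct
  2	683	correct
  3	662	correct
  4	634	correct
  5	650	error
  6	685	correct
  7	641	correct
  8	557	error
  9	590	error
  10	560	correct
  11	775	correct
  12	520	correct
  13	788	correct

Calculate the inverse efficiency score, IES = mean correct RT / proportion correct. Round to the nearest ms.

Correct trials (n=10): 515, 683, 662, 634, 685, 641, 560, 775, 520, 788
Mean correct RT = 6463/10 = 646.3000 ms
Proportion correct = 10/13
IES = 646.3000 / (10/13) = 840.190 ms

840 ms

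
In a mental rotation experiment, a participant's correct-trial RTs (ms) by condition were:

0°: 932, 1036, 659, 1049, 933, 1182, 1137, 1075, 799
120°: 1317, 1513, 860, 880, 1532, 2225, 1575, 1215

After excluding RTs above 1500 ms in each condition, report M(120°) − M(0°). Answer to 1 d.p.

120°: exclude 1513, 1532, 2225, 1575
M(0°) = 8802/9 = 978.000
M(120°) = 4272/4 = 1068.000
Difference = 1068.000 − 978.000 = 90.000 ms

90.0 ms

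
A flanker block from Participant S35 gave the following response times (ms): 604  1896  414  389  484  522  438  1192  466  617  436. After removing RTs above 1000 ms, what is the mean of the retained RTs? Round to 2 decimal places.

485.56 ms

Excluded: 1192, 1896
Retained (n=9): Σ = 4370
Mean = 4370/9 = 485.5556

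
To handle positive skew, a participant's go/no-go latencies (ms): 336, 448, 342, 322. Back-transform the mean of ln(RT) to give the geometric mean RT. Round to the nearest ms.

359 ms

ln(RT): 5.8171, 6.1048, 5.8348, 5.7746
Mean ln(RT) = 23.5313/4 = 5.88282
Geometric mean = exp(5.88282) = 358.82 ms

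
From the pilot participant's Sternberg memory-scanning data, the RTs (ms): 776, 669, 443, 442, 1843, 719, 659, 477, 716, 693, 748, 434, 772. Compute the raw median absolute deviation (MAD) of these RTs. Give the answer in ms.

Sorted: 434, 442, 443, 477, 659, 669, 693, 716, 719, 748, 772, 776, 1843 → median = 693
|x − 693|: 83, 24, 250, 251, 1150, 26, 34, 216, 23, 0, 55, 259, 79
Sorted deviations: 0, 23, 24, 26, 34, 55, 79, 83, 216, 250, 251, 259, 1150 → MAD = 79

79 ms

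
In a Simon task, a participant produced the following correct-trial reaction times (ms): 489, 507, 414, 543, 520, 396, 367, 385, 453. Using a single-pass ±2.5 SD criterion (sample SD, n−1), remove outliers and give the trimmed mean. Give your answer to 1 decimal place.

452.7 ms

n = 9, ΣRT = 4074, M = 452.667
Σ(x−M)² = 33590.00; s = √(33590.00/8) = 64.798
Cutoffs: 452.667 ± 2.5·64.798 → [290.7, 614.7]
No RTs fall outside the cutoffs; all 9 retained. Mean = 4074/9 = 452.667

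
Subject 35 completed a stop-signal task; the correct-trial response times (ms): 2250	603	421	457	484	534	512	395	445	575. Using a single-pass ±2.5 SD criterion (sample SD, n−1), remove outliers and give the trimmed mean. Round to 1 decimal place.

n = 10, ΣRT = 6676, M = 667.600
Σ(x−M)² = 2821532.40; s = √(2821532.40/9) = 559.914
Cutoffs: 667.600 ± 2.5·559.914 → [-732.2, 2067.4]
Outside: 2250 → excluded.
Retained (n=9): Σ = 4426, mean = 4426/9 = 491.778

491.8 ms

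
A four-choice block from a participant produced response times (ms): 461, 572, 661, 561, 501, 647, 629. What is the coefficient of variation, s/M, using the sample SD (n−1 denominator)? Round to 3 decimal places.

0.131

n = 7, Σ = 4032, M = 576.0000
Σ(x−M)² = 34166.000; s = √(34166.000/6) = 75.4608
CV = 75.4608 / 576.0000 = 0.13101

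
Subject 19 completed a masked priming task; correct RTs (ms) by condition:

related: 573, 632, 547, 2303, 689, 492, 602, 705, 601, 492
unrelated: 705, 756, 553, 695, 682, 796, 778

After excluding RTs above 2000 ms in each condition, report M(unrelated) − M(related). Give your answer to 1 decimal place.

related: exclude 2303
M(related) = 5333/9 = 592.556
M(unrelated) = 4965/7 = 709.286
Difference = 709.286 − 592.556 = 116.730 ms

116.7 ms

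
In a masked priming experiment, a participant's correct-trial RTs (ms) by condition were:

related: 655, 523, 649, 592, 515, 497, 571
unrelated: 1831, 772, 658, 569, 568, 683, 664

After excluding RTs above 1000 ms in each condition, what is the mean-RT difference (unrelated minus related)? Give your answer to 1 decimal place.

80.6 ms

unrelated: exclude 1831
M(related) = 4002/7 = 571.714
M(unrelated) = 3914/6 = 652.333
Difference = 652.333 − 571.714 = 80.619 ms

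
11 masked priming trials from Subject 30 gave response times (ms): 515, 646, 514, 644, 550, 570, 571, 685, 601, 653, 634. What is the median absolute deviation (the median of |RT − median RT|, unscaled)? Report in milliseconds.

45 ms

Sorted: 514, 515, 550, 570, 571, 601, 634, 644, 646, 653, 685 → median = 601
|x − 601|: 86, 45, 87, 43, 51, 31, 30, 84, 0, 52, 33
Sorted deviations: 0, 30, 31, 33, 43, 45, 51, 52, 84, 86, 87 → MAD = 45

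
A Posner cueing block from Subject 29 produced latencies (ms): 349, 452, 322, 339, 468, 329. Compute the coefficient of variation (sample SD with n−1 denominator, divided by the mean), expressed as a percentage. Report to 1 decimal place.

n = 6, Σ = 2259, M = 376.5000
Σ(x−M)² = 21461.500; s = √(21461.500/5) = 65.5156
CV = 65.5156 / 376.5000 = 0.17401 = 17.401%

17.4%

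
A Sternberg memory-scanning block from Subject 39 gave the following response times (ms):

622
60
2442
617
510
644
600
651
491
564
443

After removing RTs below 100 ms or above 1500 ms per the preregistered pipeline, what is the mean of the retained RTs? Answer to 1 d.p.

571.3 ms

Excluded: 60, 2442
Retained (n=9): Σ = 5142
Mean = 5142/9 = 571.3333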